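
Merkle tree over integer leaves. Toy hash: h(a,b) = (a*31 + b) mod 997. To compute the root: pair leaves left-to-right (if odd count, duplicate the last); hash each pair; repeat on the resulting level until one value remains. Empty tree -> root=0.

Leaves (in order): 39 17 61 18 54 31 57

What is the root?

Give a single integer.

Answer: 929

Derivation:
L0: [39, 17, 61, 18, 54, 31, 57]
L1: h(39,17)=(39*31+17)%997=229 h(61,18)=(61*31+18)%997=912 h(54,31)=(54*31+31)%997=708 h(57,57)=(57*31+57)%997=827 -> [229, 912, 708, 827]
L2: h(229,912)=(229*31+912)%997=35 h(708,827)=(708*31+827)%997=841 -> [35, 841]
L3: h(35,841)=(35*31+841)%997=929 -> [929]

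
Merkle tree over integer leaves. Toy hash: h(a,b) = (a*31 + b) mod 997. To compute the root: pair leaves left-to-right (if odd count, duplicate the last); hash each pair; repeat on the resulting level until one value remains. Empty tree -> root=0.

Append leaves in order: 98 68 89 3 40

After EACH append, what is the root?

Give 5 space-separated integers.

Answer: 98 115 431 345 808

Derivation:
After append 98 (leaves=[98]):
  L0: [98]
  root=98
After append 68 (leaves=[98, 68]):
  L0: [98, 68]
  L1: h(98,68)=(98*31+68)%997=115 -> [115]
  root=115
After append 89 (leaves=[98, 68, 89]):
  L0: [98, 68, 89]
  L1: h(98,68)=(98*31+68)%997=115 h(89,89)=(89*31+89)%997=854 -> [115, 854]
  L2: h(115,854)=(115*31+854)%997=431 -> [431]
  root=431
After append 3 (leaves=[98, 68, 89, 3]):
  L0: [98, 68, 89, 3]
  L1: h(98,68)=(98*31+68)%997=115 h(89,3)=(89*31+3)%997=768 -> [115, 768]
  L2: h(115,768)=(115*31+768)%997=345 -> [345]
  root=345
After append 40 (leaves=[98, 68, 89, 3, 40]):
  L0: [98, 68, 89, 3, 40]
  L1: h(98,68)=(98*31+68)%997=115 h(89,3)=(89*31+3)%997=768 h(40,40)=(40*31+40)%997=283 -> [115, 768, 283]
  L2: h(115,768)=(115*31+768)%997=345 h(283,283)=(283*31+283)%997=83 -> [345, 83]
  L3: h(345,83)=(345*31+83)%997=808 -> [808]
  root=808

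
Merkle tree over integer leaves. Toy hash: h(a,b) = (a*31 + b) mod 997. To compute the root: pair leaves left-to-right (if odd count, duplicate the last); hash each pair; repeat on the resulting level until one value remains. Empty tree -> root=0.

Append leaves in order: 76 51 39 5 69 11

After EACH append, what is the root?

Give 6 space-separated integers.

Answer: 76 413 93 59 701 839

Derivation:
After append 76 (leaves=[76]):
  L0: [76]
  root=76
After append 51 (leaves=[76, 51]):
  L0: [76, 51]
  L1: h(76,51)=(76*31+51)%997=413 -> [413]
  root=413
After append 39 (leaves=[76, 51, 39]):
  L0: [76, 51, 39]
  L1: h(76,51)=(76*31+51)%997=413 h(39,39)=(39*31+39)%997=251 -> [413, 251]
  L2: h(413,251)=(413*31+251)%997=93 -> [93]
  root=93
After append 5 (leaves=[76, 51, 39, 5]):
  L0: [76, 51, 39, 5]
  L1: h(76,51)=(76*31+51)%997=413 h(39,5)=(39*31+5)%997=217 -> [413, 217]
  L2: h(413,217)=(413*31+217)%997=59 -> [59]
  root=59
After append 69 (leaves=[76, 51, 39, 5, 69]):
  L0: [76, 51, 39, 5, 69]
  L1: h(76,51)=(76*31+51)%997=413 h(39,5)=(39*31+5)%997=217 h(69,69)=(69*31+69)%997=214 -> [413, 217, 214]
  L2: h(413,217)=(413*31+217)%997=59 h(214,214)=(214*31+214)%997=866 -> [59, 866]
  L3: h(59,866)=(59*31+866)%997=701 -> [701]
  root=701
After append 11 (leaves=[76, 51, 39, 5, 69, 11]):
  L0: [76, 51, 39, 5, 69, 11]
  L1: h(76,51)=(76*31+51)%997=413 h(39,5)=(39*31+5)%997=217 h(69,11)=(69*31+11)%997=156 -> [413, 217, 156]
  L2: h(413,217)=(413*31+217)%997=59 h(156,156)=(156*31+156)%997=7 -> [59, 7]
  L3: h(59,7)=(59*31+7)%997=839 -> [839]
  root=839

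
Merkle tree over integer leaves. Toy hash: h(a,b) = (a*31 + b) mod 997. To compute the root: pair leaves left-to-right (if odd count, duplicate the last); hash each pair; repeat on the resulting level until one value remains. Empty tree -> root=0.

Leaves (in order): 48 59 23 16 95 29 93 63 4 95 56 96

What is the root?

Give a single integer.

L0: [48, 59, 23, 16, 95, 29, 93, 63, 4, 95, 56, 96]
L1: h(48,59)=(48*31+59)%997=550 h(23,16)=(23*31+16)%997=729 h(95,29)=(95*31+29)%997=980 h(93,63)=(93*31+63)%997=952 h(4,95)=(4*31+95)%997=219 h(56,96)=(56*31+96)%997=835 -> [550, 729, 980, 952, 219, 835]
L2: h(550,729)=(550*31+729)%997=830 h(980,952)=(980*31+952)%997=425 h(219,835)=(219*31+835)%997=645 -> [830, 425, 645]
L3: h(830,425)=(830*31+425)%997=233 h(645,645)=(645*31+645)%997=700 -> [233, 700]
L4: h(233,700)=(233*31+700)%997=944 -> [944]

Answer: 944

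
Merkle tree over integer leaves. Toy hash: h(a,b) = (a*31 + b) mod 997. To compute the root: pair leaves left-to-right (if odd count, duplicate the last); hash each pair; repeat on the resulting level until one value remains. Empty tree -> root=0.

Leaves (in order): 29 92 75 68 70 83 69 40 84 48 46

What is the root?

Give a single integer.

L0: [29, 92, 75, 68, 70, 83, 69, 40, 84, 48, 46]
L1: h(29,92)=(29*31+92)%997=991 h(75,68)=(75*31+68)%997=399 h(70,83)=(70*31+83)%997=259 h(69,40)=(69*31+40)%997=185 h(84,48)=(84*31+48)%997=658 h(46,46)=(46*31+46)%997=475 -> [991, 399, 259, 185, 658, 475]
L2: h(991,399)=(991*31+399)%997=213 h(259,185)=(259*31+185)%997=238 h(658,475)=(658*31+475)%997=933 -> [213, 238, 933]
L3: h(213,238)=(213*31+238)%997=859 h(933,933)=(933*31+933)%997=943 -> [859, 943]
L4: h(859,943)=(859*31+943)%997=653 -> [653]

Answer: 653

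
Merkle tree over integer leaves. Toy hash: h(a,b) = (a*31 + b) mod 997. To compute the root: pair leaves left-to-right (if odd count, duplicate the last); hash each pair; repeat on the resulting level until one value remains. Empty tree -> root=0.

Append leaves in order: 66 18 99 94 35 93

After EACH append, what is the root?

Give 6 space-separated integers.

After append 66 (leaves=[66]):
  L0: [66]
  root=66
After append 18 (leaves=[66, 18]):
  L0: [66, 18]
  L1: h(66,18)=(66*31+18)%997=70 -> [70]
  root=70
After append 99 (leaves=[66, 18, 99]):
  L0: [66, 18, 99]
  L1: h(66,18)=(66*31+18)%997=70 h(99,99)=(99*31+99)%997=177 -> [70, 177]
  L2: h(70,177)=(70*31+177)%997=353 -> [353]
  root=353
After append 94 (leaves=[66, 18, 99, 94]):
  L0: [66, 18, 99, 94]
  L1: h(66,18)=(66*31+18)%997=70 h(99,94)=(99*31+94)%997=172 -> [70, 172]
  L2: h(70,172)=(70*31+172)%997=348 -> [348]
  root=348
After append 35 (leaves=[66, 18, 99, 94, 35]):
  L0: [66, 18, 99, 94, 35]
  L1: h(66,18)=(66*31+18)%997=70 h(99,94)=(99*31+94)%997=172 h(35,35)=(35*31+35)%997=123 -> [70, 172, 123]
  L2: h(70,172)=(70*31+172)%997=348 h(123,123)=(123*31+123)%997=945 -> [348, 945]
  L3: h(348,945)=(348*31+945)%997=766 -> [766]
  root=766
After append 93 (leaves=[66, 18, 99, 94, 35, 93]):
  L0: [66, 18, 99, 94, 35, 93]
  L1: h(66,18)=(66*31+18)%997=70 h(99,94)=(99*31+94)%997=172 h(35,93)=(35*31+93)%997=181 -> [70, 172, 181]
  L2: h(70,172)=(70*31+172)%997=348 h(181,181)=(181*31+181)%997=807 -> [348, 807]
  L3: h(348,807)=(348*31+807)%997=628 -> [628]
  root=628

Answer: 66 70 353 348 766 628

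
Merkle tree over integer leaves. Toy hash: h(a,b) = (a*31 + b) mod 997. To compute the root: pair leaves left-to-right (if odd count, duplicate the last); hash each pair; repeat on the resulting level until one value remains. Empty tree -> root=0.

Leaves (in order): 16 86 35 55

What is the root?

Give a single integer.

Answer: 239

Derivation:
L0: [16, 86, 35, 55]
L1: h(16,86)=(16*31+86)%997=582 h(35,55)=(35*31+55)%997=143 -> [582, 143]
L2: h(582,143)=(582*31+143)%997=239 -> [239]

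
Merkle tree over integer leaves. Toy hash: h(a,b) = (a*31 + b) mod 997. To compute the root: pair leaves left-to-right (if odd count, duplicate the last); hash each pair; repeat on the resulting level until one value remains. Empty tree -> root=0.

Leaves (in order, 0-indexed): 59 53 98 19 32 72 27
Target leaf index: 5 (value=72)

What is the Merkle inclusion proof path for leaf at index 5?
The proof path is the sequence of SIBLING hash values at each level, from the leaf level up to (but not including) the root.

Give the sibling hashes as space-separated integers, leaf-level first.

Answer: 32 864 582

Derivation:
L0 (leaves): [59, 53, 98, 19, 32, 72, 27], target index=5
L1: h(59,53)=(59*31+53)%997=885 [pair 0] h(98,19)=(98*31+19)%997=66 [pair 1] h(32,72)=(32*31+72)%997=67 [pair 2] h(27,27)=(27*31+27)%997=864 [pair 3] -> [885, 66, 67, 864]
  Sibling for proof at L0: 32
L2: h(885,66)=(885*31+66)%997=582 [pair 0] h(67,864)=(67*31+864)%997=947 [pair 1] -> [582, 947]
  Sibling for proof at L1: 864
L3: h(582,947)=(582*31+947)%997=46 [pair 0] -> [46]
  Sibling for proof at L2: 582
Root: 46
Proof path (sibling hashes from leaf to root): [32, 864, 582]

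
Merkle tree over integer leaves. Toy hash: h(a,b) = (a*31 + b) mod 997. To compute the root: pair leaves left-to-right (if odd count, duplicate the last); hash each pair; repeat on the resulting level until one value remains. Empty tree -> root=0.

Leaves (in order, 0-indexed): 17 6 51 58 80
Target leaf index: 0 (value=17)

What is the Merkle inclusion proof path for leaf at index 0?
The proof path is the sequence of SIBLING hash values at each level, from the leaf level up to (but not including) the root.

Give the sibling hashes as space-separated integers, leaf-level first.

Answer: 6 642 166

Derivation:
L0 (leaves): [17, 6, 51, 58, 80], target index=0
L1: h(17,6)=(17*31+6)%997=533 [pair 0] h(51,58)=(51*31+58)%997=642 [pair 1] h(80,80)=(80*31+80)%997=566 [pair 2] -> [533, 642, 566]
  Sibling for proof at L0: 6
L2: h(533,642)=(533*31+642)%997=216 [pair 0] h(566,566)=(566*31+566)%997=166 [pair 1] -> [216, 166]
  Sibling for proof at L1: 642
L3: h(216,166)=(216*31+166)%997=880 [pair 0] -> [880]
  Sibling for proof at L2: 166
Root: 880
Proof path (sibling hashes from leaf to root): [6, 642, 166]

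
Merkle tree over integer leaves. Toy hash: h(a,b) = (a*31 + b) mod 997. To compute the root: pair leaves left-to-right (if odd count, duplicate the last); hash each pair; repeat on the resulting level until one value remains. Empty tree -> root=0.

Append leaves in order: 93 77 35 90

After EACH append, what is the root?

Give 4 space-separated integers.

After append 93 (leaves=[93]):
  L0: [93]
  root=93
After append 77 (leaves=[93, 77]):
  L0: [93, 77]
  L1: h(93,77)=(93*31+77)%997=966 -> [966]
  root=966
After append 35 (leaves=[93, 77, 35]):
  L0: [93, 77, 35]
  L1: h(93,77)=(93*31+77)%997=966 h(35,35)=(35*31+35)%997=123 -> [966, 123]
  L2: h(966,123)=(966*31+123)%997=159 -> [159]
  root=159
After append 90 (leaves=[93, 77, 35, 90]):
  L0: [93, 77, 35, 90]
  L1: h(93,77)=(93*31+77)%997=966 h(35,90)=(35*31+90)%997=178 -> [966, 178]
  L2: h(966,178)=(966*31+178)%997=214 -> [214]
  root=214

Answer: 93 966 159 214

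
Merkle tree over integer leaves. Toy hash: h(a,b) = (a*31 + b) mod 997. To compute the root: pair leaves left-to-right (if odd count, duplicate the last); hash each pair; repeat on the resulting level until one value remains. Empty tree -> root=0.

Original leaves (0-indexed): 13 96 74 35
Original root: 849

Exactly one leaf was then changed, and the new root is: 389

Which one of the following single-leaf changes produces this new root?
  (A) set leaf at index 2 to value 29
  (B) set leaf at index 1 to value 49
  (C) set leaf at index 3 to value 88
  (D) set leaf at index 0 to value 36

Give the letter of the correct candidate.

Answer: B

Derivation:
Original leaves: [13, 96, 74, 35]
Target new root: 389
Try each candidate change and compute the resulting root:
Candidate A: set leaf[2] = 29 -> leaves = [13, 96, 29, 35]
  L0: [13, 96, 29, 35]
  L1: h(13,96)=(13*31+96)%997=499 h(29,35)=(29*31+35)%997=934 -> [499, 934]
  L2: h(499,934)=(499*31+934)%997=451 -> [451]
  root = 451 != target 389
Candidate B: set leaf[1] = 49 -> leaves = [13, 49, 74, 35]
  L0: [13, 49, 74, 35]
  L1: h(13,49)=(13*31+49)%997=452 h(74,35)=(74*31+35)%997=335 -> [452, 335]
  L2: h(452,335)=(452*31+335)%997=389 -> [389]
  root = 389 == target 389  ** MATCH **
Candidate C: set leaf[3] = 88 -> leaves = [13, 96, 74, 88]
  L0: [13, 96, 74, 88]
  L1: h(13,96)=(13*31+96)%997=499 h(74,88)=(74*31+88)%997=388 -> [499, 388]
  L2: h(499,388)=(499*31+388)%997=902 -> [902]
  root = 902 != target 389
Candidate D: set leaf[0] = 36 -> leaves = [36, 96, 74, 35]
  L0: [36, 96, 74, 35]
  L1: h(36,96)=(36*31+96)%997=215 h(74,35)=(74*31+35)%997=335 -> [215, 335]
  L2: h(215,335)=(215*31+335)%997=21 -> [21]
  root = 21 != target 389
Candidate B produces the target root.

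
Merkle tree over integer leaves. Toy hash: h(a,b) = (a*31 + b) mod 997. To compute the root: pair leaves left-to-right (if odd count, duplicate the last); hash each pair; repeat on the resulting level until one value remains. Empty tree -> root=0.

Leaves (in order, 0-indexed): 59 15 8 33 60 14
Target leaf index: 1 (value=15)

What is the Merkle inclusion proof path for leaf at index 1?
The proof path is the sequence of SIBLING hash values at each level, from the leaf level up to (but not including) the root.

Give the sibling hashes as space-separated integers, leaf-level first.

Answer: 59 281 148

Derivation:
L0 (leaves): [59, 15, 8, 33, 60, 14], target index=1
L1: h(59,15)=(59*31+15)%997=847 [pair 0] h(8,33)=(8*31+33)%997=281 [pair 1] h(60,14)=(60*31+14)%997=877 [pair 2] -> [847, 281, 877]
  Sibling for proof at L0: 59
L2: h(847,281)=(847*31+281)%997=616 [pair 0] h(877,877)=(877*31+877)%997=148 [pair 1] -> [616, 148]
  Sibling for proof at L1: 281
L3: h(616,148)=(616*31+148)%997=301 [pair 0] -> [301]
  Sibling for proof at L2: 148
Root: 301
Proof path (sibling hashes from leaf to root): [59, 281, 148]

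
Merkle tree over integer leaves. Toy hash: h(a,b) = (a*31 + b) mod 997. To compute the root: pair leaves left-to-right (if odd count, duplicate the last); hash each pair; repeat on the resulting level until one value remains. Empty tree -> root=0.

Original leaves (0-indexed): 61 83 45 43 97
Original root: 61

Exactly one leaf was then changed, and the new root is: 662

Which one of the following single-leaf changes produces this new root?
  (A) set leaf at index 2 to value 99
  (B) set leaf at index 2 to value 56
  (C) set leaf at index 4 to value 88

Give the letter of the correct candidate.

Original leaves: [61, 83, 45, 43, 97]
Target new root: 662
Try each candidate change and compute the resulting root:
Candidate A: set leaf[2] = 99 -> leaves = [61, 83, 99, 43, 97]
  L0: [61, 83, 99, 43, 97]
  L1: h(61,83)=(61*31+83)%997=977 h(99,43)=(99*31+43)%997=121 h(97,97)=(97*31+97)%997=113 -> [977, 121, 113]
  L2: h(977,121)=(977*31+121)%997=498 h(113,113)=(113*31+113)%997=625 -> [498, 625]
  L3: h(498,625)=(498*31+625)%997=111 -> [111]
  root = 111 != target 662
Candidate B: set leaf[2] = 56 -> leaves = [61, 83, 56, 43, 97]
  L0: [61, 83, 56, 43, 97]
  L1: h(61,83)=(61*31+83)%997=977 h(56,43)=(56*31+43)%997=782 h(97,97)=(97*31+97)%997=113 -> [977, 782, 113]
  L2: h(977,782)=(977*31+782)%997=162 h(113,113)=(113*31+113)%997=625 -> [162, 625]
  L3: h(162,625)=(162*31+625)%997=662 -> [662]
  root = 662 == target 662  ** MATCH **
Candidate C: set leaf[4] = 88 -> leaves = [61, 83, 45, 43, 88]
  L0: [61, 83, 45, 43, 88]
  L1: h(61,83)=(61*31+83)%997=977 h(45,43)=(45*31+43)%997=441 h(88,88)=(88*31+88)%997=822 -> [977, 441, 822]
  L2: h(977,441)=(977*31+441)%997=818 h(822,822)=(822*31+822)%997=382 -> [818, 382]
  L3: h(818,382)=(818*31+382)%997=815 -> [815]
  root = 815 != target 662
Candidate B produces the target root.

Answer: B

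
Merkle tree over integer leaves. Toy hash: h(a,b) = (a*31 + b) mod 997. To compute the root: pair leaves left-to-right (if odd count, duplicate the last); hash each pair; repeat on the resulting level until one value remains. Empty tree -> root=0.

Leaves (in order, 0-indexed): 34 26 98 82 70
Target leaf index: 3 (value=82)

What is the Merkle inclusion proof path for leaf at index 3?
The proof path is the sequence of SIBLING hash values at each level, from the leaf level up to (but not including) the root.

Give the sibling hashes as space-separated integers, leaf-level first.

Answer: 98 83 893

Derivation:
L0 (leaves): [34, 26, 98, 82, 70], target index=3
L1: h(34,26)=(34*31+26)%997=83 [pair 0] h(98,82)=(98*31+82)%997=129 [pair 1] h(70,70)=(70*31+70)%997=246 [pair 2] -> [83, 129, 246]
  Sibling for proof at L0: 98
L2: h(83,129)=(83*31+129)%997=708 [pair 0] h(246,246)=(246*31+246)%997=893 [pair 1] -> [708, 893]
  Sibling for proof at L1: 83
L3: h(708,893)=(708*31+893)%997=907 [pair 0] -> [907]
  Sibling for proof at L2: 893
Root: 907
Proof path (sibling hashes from leaf to root): [98, 83, 893]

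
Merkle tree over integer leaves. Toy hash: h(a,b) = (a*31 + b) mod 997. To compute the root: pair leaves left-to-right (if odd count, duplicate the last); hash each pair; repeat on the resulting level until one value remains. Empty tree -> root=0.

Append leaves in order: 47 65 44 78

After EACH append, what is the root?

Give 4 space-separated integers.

Answer: 47 525 734 768

Derivation:
After append 47 (leaves=[47]):
  L0: [47]
  root=47
After append 65 (leaves=[47, 65]):
  L0: [47, 65]
  L1: h(47,65)=(47*31+65)%997=525 -> [525]
  root=525
After append 44 (leaves=[47, 65, 44]):
  L0: [47, 65, 44]
  L1: h(47,65)=(47*31+65)%997=525 h(44,44)=(44*31+44)%997=411 -> [525, 411]
  L2: h(525,411)=(525*31+411)%997=734 -> [734]
  root=734
After append 78 (leaves=[47, 65, 44, 78]):
  L0: [47, 65, 44, 78]
  L1: h(47,65)=(47*31+65)%997=525 h(44,78)=(44*31+78)%997=445 -> [525, 445]
  L2: h(525,445)=(525*31+445)%997=768 -> [768]
  root=768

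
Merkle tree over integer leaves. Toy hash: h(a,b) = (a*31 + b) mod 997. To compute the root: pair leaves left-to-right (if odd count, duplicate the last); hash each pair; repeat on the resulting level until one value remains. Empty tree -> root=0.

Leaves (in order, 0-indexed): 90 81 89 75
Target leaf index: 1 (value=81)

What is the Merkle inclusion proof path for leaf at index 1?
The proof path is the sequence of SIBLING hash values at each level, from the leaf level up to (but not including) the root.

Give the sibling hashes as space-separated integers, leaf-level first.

Answer: 90 840

Derivation:
L0 (leaves): [90, 81, 89, 75], target index=1
L1: h(90,81)=(90*31+81)%997=877 [pair 0] h(89,75)=(89*31+75)%997=840 [pair 1] -> [877, 840]
  Sibling for proof at L0: 90
L2: h(877,840)=(877*31+840)%997=111 [pair 0] -> [111]
  Sibling for proof at L1: 840
Root: 111
Proof path (sibling hashes from leaf to root): [90, 840]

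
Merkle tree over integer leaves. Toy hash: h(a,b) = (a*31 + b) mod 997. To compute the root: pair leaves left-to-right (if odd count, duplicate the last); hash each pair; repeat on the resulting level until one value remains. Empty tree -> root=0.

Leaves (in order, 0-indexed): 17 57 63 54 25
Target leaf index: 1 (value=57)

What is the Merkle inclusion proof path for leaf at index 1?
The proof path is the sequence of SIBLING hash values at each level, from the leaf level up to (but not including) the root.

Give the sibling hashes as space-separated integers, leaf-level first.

L0 (leaves): [17, 57, 63, 54, 25], target index=1
L1: h(17,57)=(17*31+57)%997=584 [pair 0] h(63,54)=(63*31+54)%997=13 [pair 1] h(25,25)=(25*31+25)%997=800 [pair 2] -> [584, 13, 800]
  Sibling for proof at L0: 17
L2: h(584,13)=(584*31+13)%997=171 [pair 0] h(800,800)=(800*31+800)%997=675 [pair 1] -> [171, 675]
  Sibling for proof at L1: 13
L3: h(171,675)=(171*31+675)%997=991 [pair 0] -> [991]
  Sibling for proof at L2: 675
Root: 991
Proof path (sibling hashes from leaf to root): [17, 13, 675]

Answer: 17 13 675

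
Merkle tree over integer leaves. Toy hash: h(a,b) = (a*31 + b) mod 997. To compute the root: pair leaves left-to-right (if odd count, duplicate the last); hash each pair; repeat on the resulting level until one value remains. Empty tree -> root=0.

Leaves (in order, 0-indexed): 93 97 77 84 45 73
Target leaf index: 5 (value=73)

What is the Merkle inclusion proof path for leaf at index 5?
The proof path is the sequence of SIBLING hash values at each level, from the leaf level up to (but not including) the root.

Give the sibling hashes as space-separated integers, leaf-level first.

L0 (leaves): [93, 97, 77, 84, 45, 73], target index=5
L1: h(93,97)=(93*31+97)%997=986 [pair 0] h(77,84)=(77*31+84)%997=477 [pair 1] h(45,73)=(45*31+73)%997=471 [pair 2] -> [986, 477, 471]
  Sibling for proof at L0: 45
L2: h(986,477)=(986*31+477)%997=136 [pair 0] h(471,471)=(471*31+471)%997=117 [pair 1] -> [136, 117]
  Sibling for proof at L1: 471
L3: h(136,117)=(136*31+117)%997=345 [pair 0] -> [345]
  Sibling for proof at L2: 136
Root: 345
Proof path (sibling hashes from leaf to root): [45, 471, 136]

Answer: 45 471 136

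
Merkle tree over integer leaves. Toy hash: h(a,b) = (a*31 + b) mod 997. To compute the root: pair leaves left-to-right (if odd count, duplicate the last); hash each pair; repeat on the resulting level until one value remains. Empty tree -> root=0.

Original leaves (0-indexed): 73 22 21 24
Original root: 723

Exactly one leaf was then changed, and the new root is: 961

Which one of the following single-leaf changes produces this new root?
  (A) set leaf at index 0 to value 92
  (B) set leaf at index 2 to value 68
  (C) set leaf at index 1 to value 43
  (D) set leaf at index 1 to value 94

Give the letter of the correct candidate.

Answer: D

Derivation:
Original leaves: [73, 22, 21, 24]
Target new root: 961
Try each candidate change and compute the resulting root:
Candidate A: set leaf[0] = 92 -> leaves = [92, 22, 21, 24]
  L0: [92, 22, 21, 24]
  L1: h(92,22)=(92*31+22)%997=880 h(21,24)=(21*31+24)%997=675 -> [880, 675]
  L2: h(880,675)=(880*31+675)%997=39 -> [39]
  root = 39 != target 961
Candidate B: set leaf[2] = 68 -> leaves = [73, 22, 68, 24]
  L0: [73, 22, 68, 24]
  L1: h(73,22)=(73*31+22)%997=291 h(68,24)=(68*31+24)%997=138 -> [291, 138]
  L2: h(291,138)=(291*31+138)%997=186 -> [186]
  root = 186 != target 961
Candidate C: set leaf[1] = 43 -> leaves = [73, 43, 21, 24]
  L0: [73, 43, 21, 24]
  L1: h(73,43)=(73*31+43)%997=312 h(21,24)=(21*31+24)%997=675 -> [312, 675]
  L2: h(312,675)=(312*31+675)%997=377 -> [377]
  root = 377 != target 961
Candidate D: set leaf[1] = 94 -> leaves = [73, 94, 21, 24]
  L0: [73, 94, 21, 24]
  L1: h(73,94)=(73*31+94)%997=363 h(21,24)=(21*31+24)%997=675 -> [363, 675]
  L2: h(363,675)=(363*31+675)%997=961 -> [961]
  root = 961 == target 961  ** MATCH **
Candidate D produces the target root.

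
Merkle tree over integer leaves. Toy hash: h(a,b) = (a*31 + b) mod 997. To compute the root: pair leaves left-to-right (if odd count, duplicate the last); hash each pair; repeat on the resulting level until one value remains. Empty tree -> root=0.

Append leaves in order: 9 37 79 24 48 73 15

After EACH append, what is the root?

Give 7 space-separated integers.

Answer: 9 316 360 305 781 584 500

Derivation:
After append 9 (leaves=[9]):
  L0: [9]
  root=9
After append 37 (leaves=[9, 37]):
  L0: [9, 37]
  L1: h(9,37)=(9*31+37)%997=316 -> [316]
  root=316
After append 79 (leaves=[9, 37, 79]):
  L0: [9, 37, 79]
  L1: h(9,37)=(9*31+37)%997=316 h(79,79)=(79*31+79)%997=534 -> [316, 534]
  L2: h(316,534)=(316*31+534)%997=360 -> [360]
  root=360
After append 24 (leaves=[9, 37, 79, 24]):
  L0: [9, 37, 79, 24]
  L1: h(9,37)=(9*31+37)%997=316 h(79,24)=(79*31+24)%997=479 -> [316, 479]
  L2: h(316,479)=(316*31+479)%997=305 -> [305]
  root=305
After append 48 (leaves=[9, 37, 79, 24, 48]):
  L0: [9, 37, 79, 24, 48]
  L1: h(9,37)=(9*31+37)%997=316 h(79,24)=(79*31+24)%997=479 h(48,48)=(48*31+48)%997=539 -> [316, 479, 539]
  L2: h(316,479)=(316*31+479)%997=305 h(539,539)=(539*31+539)%997=299 -> [305, 299]
  L3: h(305,299)=(305*31+299)%997=781 -> [781]
  root=781
After append 73 (leaves=[9, 37, 79, 24, 48, 73]):
  L0: [9, 37, 79, 24, 48, 73]
  L1: h(9,37)=(9*31+37)%997=316 h(79,24)=(79*31+24)%997=479 h(48,73)=(48*31+73)%997=564 -> [316, 479, 564]
  L2: h(316,479)=(316*31+479)%997=305 h(564,564)=(564*31+564)%997=102 -> [305, 102]
  L3: h(305,102)=(305*31+102)%997=584 -> [584]
  root=584
After append 15 (leaves=[9, 37, 79, 24, 48, 73, 15]):
  L0: [9, 37, 79, 24, 48, 73, 15]
  L1: h(9,37)=(9*31+37)%997=316 h(79,24)=(79*31+24)%997=479 h(48,73)=(48*31+73)%997=564 h(15,15)=(15*31+15)%997=480 -> [316, 479, 564, 480]
  L2: h(316,479)=(316*31+479)%997=305 h(564,480)=(564*31+480)%997=18 -> [305, 18]
  L3: h(305,18)=(305*31+18)%997=500 -> [500]
  root=500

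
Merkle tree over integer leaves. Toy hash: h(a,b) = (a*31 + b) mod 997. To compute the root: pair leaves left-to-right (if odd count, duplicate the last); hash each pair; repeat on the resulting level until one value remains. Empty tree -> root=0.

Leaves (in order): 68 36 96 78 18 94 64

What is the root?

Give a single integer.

Answer: 867

Derivation:
L0: [68, 36, 96, 78, 18, 94, 64]
L1: h(68,36)=(68*31+36)%997=150 h(96,78)=(96*31+78)%997=63 h(18,94)=(18*31+94)%997=652 h(64,64)=(64*31+64)%997=54 -> [150, 63, 652, 54]
L2: h(150,63)=(150*31+63)%997=725 h(652,54)=(652*31+54)%997=326 -> [725, 326]
L3: h(725,326)=(725*31+326)%997=867 -> [867]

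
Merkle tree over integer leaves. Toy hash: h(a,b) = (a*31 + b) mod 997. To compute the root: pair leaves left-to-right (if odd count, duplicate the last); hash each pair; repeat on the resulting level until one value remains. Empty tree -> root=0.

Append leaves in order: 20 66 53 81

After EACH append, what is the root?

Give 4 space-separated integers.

Answer: 20 686 31 59

Derivation:
After append 20 (leaves=[20]):
  L0: [20]
  root=20
After append 66 (leaves=[20, 66]):
  L0: [20, 66]
  L1: h(20,66)=(20*31+66)%997=686 -> [686]
  root=686
After append 53 (leaves=[20, 66, 53]):
  L0: [20, 66, 53]
  L1: h(20,66)=(20*31+66)%997=686 h(53,53)=(53*31+53)%997=699 -> [686, 699]
  L2: h(686,699)=(686*31+699)%997=31 -> [31]
  root=31
After append 81 (leaves=[20, 66, 53, 81]):
  L0: [20, 66, 53, 81]
  L1: h(20,66)=(20*31+66)%997=686 h(53,81)=(53*31+81)%997=727 -> [686, 727]
  L2: h(686,727)=(686*31+727)%997=59 -> [59]
  root=59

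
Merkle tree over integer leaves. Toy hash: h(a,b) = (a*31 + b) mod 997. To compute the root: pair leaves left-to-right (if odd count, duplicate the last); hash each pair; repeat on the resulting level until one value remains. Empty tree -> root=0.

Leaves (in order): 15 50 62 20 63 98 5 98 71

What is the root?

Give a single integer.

L0: [15, 50, 62, 20, 63, 98, 5, 98, 71]
L1: h(15,50)=(15*31+50)%997=515 h(62,20)=(62*31+20)%997=945 h(63,98)=(63*31+98)%997=57 h(5,98)=(5*31+98)%997=253 h(71,71)=(71*31+71)%997=278 -> [515, 945, 57, 253, 278]
L2: h(515,945)=(515*31+945)%997=958 h(57,253)=(57*31+253)%997=26 h(278,278)=(278*31+278)%997=920 -> [958, 26, 920]
L3: h(958,26)=(958*31+26)%997=811 h(920,920)=(920*31+920)%997=527 -> [811, 527]
L4: h(811,527)=(811*31+527)%997=743 -> [743]

Answer: 743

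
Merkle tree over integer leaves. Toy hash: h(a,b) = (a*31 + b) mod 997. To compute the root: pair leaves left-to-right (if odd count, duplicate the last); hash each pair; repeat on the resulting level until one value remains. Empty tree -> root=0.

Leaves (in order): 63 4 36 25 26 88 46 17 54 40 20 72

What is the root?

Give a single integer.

L0: [63, 4, 36, 25, 26, 88, 46, 17, 54, 40, 20, 72]
L1: h(63,4)=(63*31+4)%997=960 h(36,25)=(36*31+25)%997=144 h(26,88)=(26*31+88)%997=894 h(46,17)=(46*31+17)%997=446 h(54,40)=(54*31+40)%997=717 h(20,72)=(20*31+72)%997=692 -> [960, 144, 894, 446, 717, 692]
L2: h(960,144)=(960*31+144)%997=991 h(894,446)=(894*31+446)%997=244 h(717,692)=(717*31+692)%997=985 -> [991, 244, 985]
L3: h(991,244)=(991*31+244)%997=58 h(985,985)=(985*31+985)%997=613 -> [58, 613]
L4: h(58,613)=(58*31+613)%997=417 -> [417]

Answer: 417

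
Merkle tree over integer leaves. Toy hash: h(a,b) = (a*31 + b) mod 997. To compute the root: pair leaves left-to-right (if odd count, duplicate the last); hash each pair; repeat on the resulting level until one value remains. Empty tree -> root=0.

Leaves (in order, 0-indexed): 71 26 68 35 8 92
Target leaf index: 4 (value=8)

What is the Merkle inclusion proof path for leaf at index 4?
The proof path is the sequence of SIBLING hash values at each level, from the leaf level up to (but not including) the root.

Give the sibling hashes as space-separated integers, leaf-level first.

Answer: 92 340 393

Derivation:
L0 (leaves): [71, 26, 68, 35, 8, 92], target index=4
L1: h(71,26)=(71*31+26)%997=233 [pair 0] h(68,35)=(68*31+35)%997=149 [pair 1] h(8,92)=(8*31+92)%997=340 [pair 2] -> [233, 149, 340]
  Sibling for proof at L0: 92
L2: h(233,149)=(233*31+149)%997=393 [pair 0] h(340,340)=(340*31+340)%997=910 [pair 1] -> [393, 910]
  Sibling for proof at L1: 340
L3: h(393,910)=(393*31+910)%997=132 [pair 0] -> [132]
  Sibling for proof at L2: 393
Root: 132
Proof path (sibling hashes from leaf to root): [92, 340, 393]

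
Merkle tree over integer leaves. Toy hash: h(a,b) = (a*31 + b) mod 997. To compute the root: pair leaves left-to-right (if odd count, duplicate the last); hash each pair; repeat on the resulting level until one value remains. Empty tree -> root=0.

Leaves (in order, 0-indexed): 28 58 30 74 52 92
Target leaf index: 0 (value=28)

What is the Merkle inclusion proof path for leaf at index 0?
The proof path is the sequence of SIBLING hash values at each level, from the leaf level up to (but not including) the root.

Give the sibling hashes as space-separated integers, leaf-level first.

Answer: 58 7 690

Derivation:
L0 (leaves): [28, 58, 30, 74, 52, 92], target index=0
L1: h(28,58)=(28*31+58)%997=926 [pair 0] h(30,74)=(30*31+74)%997=7 [pair 1] h(52,92)=(52*31+92)%997=707 [pair 2] -> [926, 7, 707]
  Sibling for proof at L0: 58
L2: h(926,7)=(926*31+7)%997=797 [pair 0] h(707,707)=(707*31+707)%997=690 [pair 1] -> [797, 690]
  Sibling for proof at L1: 7
L3: h(797,690)=(797*31+690)%997=472 [pair 0] -> [472]
  Sibling for proof at L2: 690
Root: 472
Proof path (sibling hashes from leaf to root): [58, 7, 690]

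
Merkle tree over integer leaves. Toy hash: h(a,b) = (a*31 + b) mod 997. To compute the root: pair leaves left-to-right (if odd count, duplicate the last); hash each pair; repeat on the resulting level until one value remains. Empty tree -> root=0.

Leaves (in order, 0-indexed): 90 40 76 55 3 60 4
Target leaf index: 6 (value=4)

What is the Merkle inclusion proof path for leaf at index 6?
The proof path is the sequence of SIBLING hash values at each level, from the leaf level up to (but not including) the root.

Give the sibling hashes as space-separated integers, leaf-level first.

Answer: 4 153 411

Derivation:
L0 (leaves): [90, 40, 76, 55, 3, 60, 4], target index=6
L1: h(90,40)=(90*31+40)%997=836 [pair 0] h(76,55)=(76*31+55)%997=417 [pair 1] h(3,60)=(3*31+60)%997=153 [pair 2] h(4,4)=(4*31+4)%997=128 [pair 3] -> [836, 417, 153, 128]
  Sibling for proof at L0: 4
L2: h(836,417)=(836*31+417)%997=411 [pair 0] h(153,128)=(153*31+128)%997=883 [pair 1] -> [411, 883]
  Sibling for proof at L1: 153
L3: h(411,883)=(411*31+883)%997=663 [pair 0] -> [663]
  Sibling for proof at L2: 411
Root: 663
Proof path (sibling hashes from leaf to root): [4, 153, 411]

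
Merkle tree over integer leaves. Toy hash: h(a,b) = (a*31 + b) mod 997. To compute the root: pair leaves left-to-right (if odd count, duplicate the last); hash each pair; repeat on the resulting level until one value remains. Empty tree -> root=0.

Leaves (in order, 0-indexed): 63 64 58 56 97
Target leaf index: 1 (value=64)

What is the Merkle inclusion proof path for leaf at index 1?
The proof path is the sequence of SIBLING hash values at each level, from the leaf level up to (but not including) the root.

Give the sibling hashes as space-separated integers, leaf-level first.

Answer: 63 857 625

Derivation:
L0 (leaves): [63, 64, 58, 56, 97], target index=1
L1: h(63,64)=(63*31+64)%997=23 [pair 0] h(58,56)=(58*31+56)%997=857 [pair 1] h(97,97)=(97*31+97)%997=113 [pair 2] -> [23, 857, 113]
  Sibling for proof at L0: 63
L2: h(23,857)=(23*31+857)%997=573 [pair 0] h(113,113)=(113*31+113)%997=625 [pair 1] -> [573, 625]
  Sibling for proof at L1: 857
L3: h(573,625)=(573*31+625)%997=442 [pair 0] -> [442]
  Sibling for proof at L2: 625
Root: 442
Proof path (sibling hashes from leaf to root): [63, 857, 625]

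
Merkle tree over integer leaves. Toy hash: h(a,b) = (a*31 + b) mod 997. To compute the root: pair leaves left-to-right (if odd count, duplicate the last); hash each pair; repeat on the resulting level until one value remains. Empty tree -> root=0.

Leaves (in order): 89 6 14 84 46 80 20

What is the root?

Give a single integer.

L0: [89, 6, 14, 84, 46, 80, 20]
L1: h(89,6)=(89*31+6)%997=771 h(14,84)=(14*31+84)%997=518 h(46,80)=(46*31+80)%997=509 h(20,20)=(20*31+20)%997=640 -> [771, 518, 509, 640]
L2: h(771,518)=(771*31+518)%997=491 h(509,640)=(509*31+640)%997=467 -> [491, 467]
L3: h(491,467)=(491*31+467)%997=733 -> [733]

Answer: 733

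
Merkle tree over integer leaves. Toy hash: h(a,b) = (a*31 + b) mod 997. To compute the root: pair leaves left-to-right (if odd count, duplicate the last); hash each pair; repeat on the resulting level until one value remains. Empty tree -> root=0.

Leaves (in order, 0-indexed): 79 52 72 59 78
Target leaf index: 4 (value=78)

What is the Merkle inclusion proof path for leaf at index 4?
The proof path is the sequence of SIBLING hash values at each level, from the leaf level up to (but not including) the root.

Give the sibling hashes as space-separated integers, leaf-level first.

Answer: 78 502 62

Derivation:
L0 (leaves): [79, 52, 72, 59, 78], target index=4
L1: h(79,52)=(79*31+52)%997=507 [pair 0] h(72,59)=(72*31+59)%997=297 [pair 1] h(78,78)=(78*31+78)%997=502 [pair 2] -> [507, 297, 502]
  Sibling for proof at L0: 78
L2: h(507,297)=(507*31+297)%997=62 [pair 0] h(502,502)=(502*31+502)%997=112 [pair 1] -> [62, 112]
  Sibling for proof at L1: 502
L3: h(62,112)=(62*31+112)%997=40 [pair 0] -> [40]
  Sibling for proof at L2: 62
Root: 40
Proof path (sibling hashes from leaf to root): [78, 502, 62]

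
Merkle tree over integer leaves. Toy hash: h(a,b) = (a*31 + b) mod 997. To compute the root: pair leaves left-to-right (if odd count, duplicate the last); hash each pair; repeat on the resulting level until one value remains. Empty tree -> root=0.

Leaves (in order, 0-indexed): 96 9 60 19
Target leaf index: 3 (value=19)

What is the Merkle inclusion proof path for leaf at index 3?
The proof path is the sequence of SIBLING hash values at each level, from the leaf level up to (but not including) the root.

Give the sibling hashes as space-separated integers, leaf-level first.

L0 (leaves): [96, 9, 60, 19], target index=3
L1: h(96,9)=(96*31+9)%997=991 [pair 0] h(60,19)=(60*31+19)%997=882 [pair 1] -> [991, 882]
  Sibling for proof at L0: 60
L2: h(991,882)=(991*31+882)%997=696 [pair 0] -> [696]
  Sibling for proof at L1: 991
Root: 696
Proof path (sibling hashes from leaf to root): [60, 991]

Answer: 60 991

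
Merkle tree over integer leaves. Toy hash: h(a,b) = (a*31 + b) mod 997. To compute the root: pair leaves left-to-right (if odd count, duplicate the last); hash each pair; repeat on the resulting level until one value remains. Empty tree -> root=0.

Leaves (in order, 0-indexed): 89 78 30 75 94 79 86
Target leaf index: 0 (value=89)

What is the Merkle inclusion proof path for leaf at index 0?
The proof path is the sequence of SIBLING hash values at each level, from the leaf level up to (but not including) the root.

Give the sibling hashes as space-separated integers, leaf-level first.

L0 (leaves): [89, 78, 30, 75, 94, 79, 86], target index=0
L1: h(89,78)=(89*31+78)%997=843 [pair 0] h(30,75)=(30*31+75)%997=8 [pair 1] h(94,79)=(94*31+79)%997=2 [pair 2] h(86,86)=(86*31+86)%997=758 [pair 3] -> [843, 8, 2, 758]
  Sibling for proof at L0: 78
L2: h(843,8)=(843*31+8)%997=219 [pair 0] h(2,758)=(2*31+758)%997=820 [pair 1] -> [219, 820]
  Sibling for proof at L1: 8
L3: h(219,820)=(219*31+820)%997=630 [pair 0] -> [630]
  Sibling for proof at L2: 820
Root: 630
Proof path (sibling hashes from leaf to root): [78, 8, 820]

Answer: 78 8 820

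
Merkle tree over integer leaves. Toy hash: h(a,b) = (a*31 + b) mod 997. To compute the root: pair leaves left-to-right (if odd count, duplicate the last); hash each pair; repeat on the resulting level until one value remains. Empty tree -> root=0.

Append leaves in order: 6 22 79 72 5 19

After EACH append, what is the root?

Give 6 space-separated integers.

After append 6 (leaves=[6]):
  L0: [6]
  root=6
After append 22 (leaves=[6, 22]):
  L0: [6, 22]
  L1: h(6,22)=(6*31+22)%997=208 -> [208]
  root=208
After append 79 (leaves=[6, 22, 79]):
  L0: [6, 22, 79]
  L1: h(6,22)=(6*31+22)%997=208 h(79,79)=(79*31+79)%997=534 -> [208, 534]
  L2: h(208,534)=(208*31+534)%997=3 -> [3]
  root=3
After append 72 (leaves=[6, 22, 79, 72]):
  L0: [6, 22, 79, 72]
  L1: h(6,22)=(6*31+22)%997=208 h(79,72)=(79*31+72)%997=527 -> [208, 527]
  L2: h(208,527)=(208*31+527)%997=993 -> [993]
  root=993
After append 5 (leaves=[6, 22, 79, 72, 5]):
  L0: [6, 22, 79, 72, 5]
  L1: h(6,22)=(6*31+22)%997=208 h(79,72)=(79*31+72)%997=527 h(5,5)=(5*31+5)%997=160 -> [208, 527, 160]
  L2: h(208,527)=(208*31+527)%997=993 h(160,160)=(160*31+160)%997=135 -> [993, 135]
  L3: h(993,135)=(993*31+135)%997=11 -> [11]
  root=11
After append 19 (leaves=[6, 22, 79, 72, 5, 19]):
  L0: [6, 22, 79, 72, 5, 19]
  L1: h(6,22)=(6*31+22)%997=208 h(79,72)=(79*31+72)%997=527 h(5,19)=(5*31+19)%997=174 -> [208, 527, 174]
  L2: h(208,527)=(208*31+527)%997=993 h(174,174)=(174*31+174)%997=583 -> [993, 583]
  L3: h(993,583)=(993*31+583)%997=459 -> [459]
  root=459

Answer: 6 208 3 993 11 459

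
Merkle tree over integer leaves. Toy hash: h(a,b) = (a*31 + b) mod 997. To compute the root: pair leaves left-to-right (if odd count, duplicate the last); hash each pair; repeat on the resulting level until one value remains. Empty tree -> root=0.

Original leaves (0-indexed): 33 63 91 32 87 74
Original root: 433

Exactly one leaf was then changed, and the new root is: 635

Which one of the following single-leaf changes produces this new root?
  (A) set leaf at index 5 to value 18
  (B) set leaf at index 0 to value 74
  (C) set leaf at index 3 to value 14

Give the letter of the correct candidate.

Answer: A

Derivation:
Original leaves: [33, 63, 91, 32, 87, 74]
Target new root: 635
Try each candidate change and compute the resulting root:
Candidate A: set leaf[5] = 18 -> leaves = [33, 63, 91, 32, 87, 18]
  L0: [33, 63, 91, 32, 87, 18]
  L1: h(33,63)=(33*31+63)%997=89 h(91,32)=(91*31+32)%997=859 h(87,18)=(87*31+18)%997=721 -> [89, 859, 721]
  L2: h(89,859)=(89*31+859)%997=627 h(721,721)=(721*31+721)%997=141 -> [627, 141]
  L3: h(627,141)=(627*31+141)%997=635 -> [635]
  root = 635 == target 635  ** MATCH **
Candidate B: set leaf[0] = 74 -> leaves = [74, 63, 91, 32, 87, 74]
  L0: [74, 63, 91, 32, 87, 74]
  L1: h(74,63)=(74*31+63)%997=363 h(91,32)=(91*31+32)%997=859 h(87,74)=(87*31+74)%997=777 -> [363, 859, 777]
  L2: h(363,859)=(363*31+859)%997=148 h(777,777)=(777*31+777)%997=936 -> [148, 936]
  L3: h(148,936)=(148*31+936)%997=539 -> [539]
  root = 539 != target 635
Candidate C: set leaf[3] = 14 -> leaves = [33, 63, 91, 14, 87, 74]
  L0: [33, 63, 91, 14, 87, 74]
  L1: h(33,63)=(33*31+63)%997=89 h(91,14)=(91*31+14)%997=841 h(87,74)=(87*31+74)%997=777 -> [89, 841, 777]
  L2: h(89,841)=(89*31+841)%997=609 h(777,777)=(777*31+777)%997=936 -> [609, 936]
  L3: h(609,936)=(609*31+936)%997=872 -> [872]
  root = 872 != target 635
Candidate A produces the target root.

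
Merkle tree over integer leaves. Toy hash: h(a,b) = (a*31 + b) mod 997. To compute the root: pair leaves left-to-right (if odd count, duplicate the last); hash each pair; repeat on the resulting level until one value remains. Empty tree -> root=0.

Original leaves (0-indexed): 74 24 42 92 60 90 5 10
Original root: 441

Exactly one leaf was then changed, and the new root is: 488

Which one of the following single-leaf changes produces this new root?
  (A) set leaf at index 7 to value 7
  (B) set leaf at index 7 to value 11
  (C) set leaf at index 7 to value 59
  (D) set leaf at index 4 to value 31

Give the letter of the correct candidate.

Original leaves: [74, 24, 42, 92, 60, 90, 5, 10]
Target new root: 488
Try each candidate change and compute the resulting root:
Candidate A: set leaf[7] = 7 -> leaves = [74, 24, 42, 92, 60, 90, 5, 7]
  L0: [74, 24, 42, 92, 60, 90, 5, 7]
  L1: h(74,24)=(74*31+24)%997=324 h(42,92)=(42*31+92)%997=397 h(60,90)=(60*31+90)%997=953 h(5,7)=(5*31+7)%997=162 -> [324, 397, 953, 162]
  L2: h(324,397)=(324*31+397)%997=471 h(953,162)=(953*31+162)%997=792 -> [471, 792]
  L3: h(471,792)=(471*31+792)%997=438 -> [438]
  root = 438 != target 488
Candidate B: set leaf[7] = 11 -> leaves = [74, 24, 42, 92, 60, 90, 5, 11]
  L0: [74, 24, 42, 92, 60, 90, 5, 11]
  L1: h(74,24)=(74*31+24)%997=324 h(42,92)=(42*31+92)%997=397 h(60,90)=(60*31+90)%997=953 h(5,11)=(5*31+11)%997=166 -> [324, 397, 953, 166]
  L2: h(324,397)=(324*31+397)%997=471 h(953,166)=(953*31+166)%997=796 -> [471, 796]
  L3: h(471,796)=(471*31+796)%997=442 -> [442]
  root = 442 != target 488
Candidate C: set leaf[7] = 59 -> leaves = [74, 24, 42, 92, 60, 90, 5, 59]
  L0: [74, 24, 42, 92, 60, 90, 5, 59]
  L1: h(74,24)=(74*31+24)%997=324 h(42,92)=(42*31+92)%997=397 h(60,90)=(60*31+90)%997=953 h(5,59)=(5*31+59)%997=214 -> [324, 397, 953, 214]
  L2: h(324,397)=(324*31+397)%997=471 h(953,214)=(953*31+214)%997=844 -> [471, 844]
  L3: h(471,844)=(471*31+844)%997=490 -> [490]
  root = 490 != target 488
Candidate D: set leaf[4] = 31 -> leaves = [74, 24, 42, 92, 31, 90, 5, 10]
  L0: [74, 24, 42, 92, 31, 90, 5, 10]
  L1: h(74,24)=(74*31+24)%997=324 h(42,92)=(42*31+92)%997=397 h(31,90)=(31*31+90)%997=54 h(5,10)=(5*31+10)%997=165 -> [324, 397, 54, 165]
  L2: h(324,397)=(324*31+397)%997=471 h(54,165)=(54*31+165)%997=842 -> [471, 842]
  L3: h(471,842)=(471*31+842)%997=488 -> [488]
  root = 488 == target 488  ** MATCH **
Candidate D produces the target root.

Answer: D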